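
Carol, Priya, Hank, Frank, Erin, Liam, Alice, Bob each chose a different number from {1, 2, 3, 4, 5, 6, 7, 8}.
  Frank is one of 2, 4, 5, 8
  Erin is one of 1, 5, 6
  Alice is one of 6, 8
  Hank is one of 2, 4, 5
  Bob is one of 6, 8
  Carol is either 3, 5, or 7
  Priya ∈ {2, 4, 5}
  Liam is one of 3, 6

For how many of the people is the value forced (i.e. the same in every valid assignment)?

3

The 8 variables draw from only 8 values {1, 2, 3, 4, 5, 6, 7, 8}, so each is used; only Erin can be 1, hence Erin = 1.
The 7 still-open variables together cover exactly {2, 3, 4, 5, 6, 7, 8} — 7 values for 7 variables — and 7 appears only in Carol's list, so Carol = 7.
The 6 still-open variables together cover exactly {2, 3, 4, 5, 6, 8} — 6 values for 6 variables — and 3 appears only in Liam's list, so Liam = 3.
Alice and Bob between them cover only {6, 8} — a naked pair. Remove those values from Frank.
Determined: Carol=7, Erin=1, Liam=3. The other people each still have more than one consistent value. That makes 3.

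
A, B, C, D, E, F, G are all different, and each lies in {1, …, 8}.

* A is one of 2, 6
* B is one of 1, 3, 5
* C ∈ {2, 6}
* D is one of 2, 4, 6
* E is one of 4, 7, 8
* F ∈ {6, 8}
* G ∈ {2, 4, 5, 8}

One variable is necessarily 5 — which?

G

A and C between them cover only {2, 6} — a naked pair. Remove those values from D, F, G.
D has just one choice, so D = 4. Eliminate 4 elsewhere: E, G.
F has just one choice, so F = 8. So E, G can't be 8.
So 5 goes to G.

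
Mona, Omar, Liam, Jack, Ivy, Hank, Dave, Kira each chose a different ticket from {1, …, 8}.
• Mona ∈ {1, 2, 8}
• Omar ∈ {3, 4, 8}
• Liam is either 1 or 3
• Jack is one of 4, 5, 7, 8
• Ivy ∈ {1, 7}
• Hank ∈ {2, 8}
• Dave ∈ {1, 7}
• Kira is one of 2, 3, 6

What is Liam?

The 8 variables draw from only 8 values {1, 2, 3, 4, 5, 6, 7, 8}, so each is used; only Jack can be 5, hence Jack = 5.
Among the 7 still-open variables, 4 fits only Omar (and all 7 values in {1, 2, 3, 4, 6, 7, 8} must be used), so Omar = 4.
The 6 still-open variables together cover exactly {1, 2, 3, 6, 7, 8} — 6 values for 6 variables — and 6 appears only in Kira's list, so Kira = 6.
Among the 5 still-open variables, 3 fits only Liam (and all 5 values in {1, 2, 3, 7, 8} must be used), so Liam = 3.

3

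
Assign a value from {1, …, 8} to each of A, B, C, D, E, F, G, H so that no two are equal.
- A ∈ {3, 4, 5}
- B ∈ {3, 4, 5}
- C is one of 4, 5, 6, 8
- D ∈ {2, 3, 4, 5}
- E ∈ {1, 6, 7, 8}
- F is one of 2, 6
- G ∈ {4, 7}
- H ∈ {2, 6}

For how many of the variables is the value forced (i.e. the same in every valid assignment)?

The 8 variables draw from only 8 values {1, 2, 3, 4, 5, 6, 7, 8}, so each is used; only E can be 1, hence E = 1.
The 7 still-open variables draw from only 7 values {2, 3, 4, 5, 6, 7, 8}, so each is used; only G can be 7, hence G = 7.
The 6 still-open variables together cover exactly {2, 3, 4, 5, 6, 8} — 6 values for 6 variables — and 8 appears only in C's list, so C = 8.
The 2 variables F and H are confined to {2, 6}, which locks those values in; drop them from D.
Determined: C=8, E=1, G=7. The other variables each still have more than one consistent value. That makes 3.

3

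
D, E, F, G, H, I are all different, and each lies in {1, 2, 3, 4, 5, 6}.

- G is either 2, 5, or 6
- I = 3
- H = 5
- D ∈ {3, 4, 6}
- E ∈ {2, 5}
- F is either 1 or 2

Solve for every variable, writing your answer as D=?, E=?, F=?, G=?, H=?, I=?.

H's domain is down to {5}, so H = 5. Strike 5 from E, G.
That leaves I = 3. Eliminate 3 elsewhere: D.
E must be 2 (only option left). So F, G can't be 2.
F's domain is down to {1}, so F = 1.
G must be 6 (only option left). Remove 6 from D.
D has just one choice, so D = 4.

D=4, E=2, F=1, G=6, H=5, I=3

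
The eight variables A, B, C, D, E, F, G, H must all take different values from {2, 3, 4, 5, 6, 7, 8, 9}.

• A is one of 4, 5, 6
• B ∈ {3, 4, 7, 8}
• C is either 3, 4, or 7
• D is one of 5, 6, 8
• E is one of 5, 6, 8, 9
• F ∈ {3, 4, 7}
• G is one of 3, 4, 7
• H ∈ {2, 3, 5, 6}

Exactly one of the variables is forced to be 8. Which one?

The 8 variables together cover exactly {2, 3, 4, 5, 6, 7, 8, 9} — 8 values for 8 variables — and 2 appears only in H's list, so H = 2.
Among the 7 still-open variables, 9 fits only E (and all 7 values in {3, 4, 5, 6, 7, 8, 9} must be used), so E = 9.
C, F, G share exactly the 3 values {3, 4, 7}; by pigeonhole those values go to them, so strike 3, 4, 7 from A, B.
So 8 goes to B.

B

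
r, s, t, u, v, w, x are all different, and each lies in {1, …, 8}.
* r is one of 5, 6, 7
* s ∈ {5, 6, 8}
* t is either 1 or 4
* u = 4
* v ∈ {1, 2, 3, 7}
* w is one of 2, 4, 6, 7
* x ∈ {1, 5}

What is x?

u must be 4 (only option left). Strike 4 from t, w.
t's domain is down to {1}, so t = 1. Strike 1 from v, x.
So x = 5.

5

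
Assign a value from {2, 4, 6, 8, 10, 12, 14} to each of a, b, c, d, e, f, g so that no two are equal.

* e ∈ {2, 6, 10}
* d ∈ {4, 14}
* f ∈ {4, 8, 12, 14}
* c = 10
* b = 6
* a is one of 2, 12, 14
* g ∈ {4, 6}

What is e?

b has just one choice, so b = 6. So e, g can't be 6.
That leaves c = 10. Eliminate 10 elsewhere: e.
So e = 2.

2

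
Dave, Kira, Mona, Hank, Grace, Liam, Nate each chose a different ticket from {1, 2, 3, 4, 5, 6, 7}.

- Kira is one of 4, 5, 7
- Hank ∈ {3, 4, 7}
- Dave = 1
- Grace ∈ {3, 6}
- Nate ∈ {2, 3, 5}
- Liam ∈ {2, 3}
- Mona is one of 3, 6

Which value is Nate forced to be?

Dave must be 1 (only option left).
Mona and Grace between them cover only {3, 6} — a naked pair. Remove those values from Hank, Liam, Nate.
Liam must be 2 (only option left). Strike 2 from Nate.
So Nate = 5.

5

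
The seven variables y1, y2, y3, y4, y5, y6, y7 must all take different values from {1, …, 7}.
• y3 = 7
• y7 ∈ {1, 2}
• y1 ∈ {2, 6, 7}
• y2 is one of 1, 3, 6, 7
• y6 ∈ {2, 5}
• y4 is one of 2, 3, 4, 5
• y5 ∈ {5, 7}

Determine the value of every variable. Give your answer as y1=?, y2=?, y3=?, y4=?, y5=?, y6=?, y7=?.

y1=6, y2=3, y3=7, y4=4, y5=5, y6=2, y7=1

y3 has just one choice, so y3 = 7. Remove 7 from y1, y2, y5.
y5 has just one choice, so y5 = 5. Strike 5 from y4, y6.
y6 must be 2 (only option left). Remove 2 from y1, y4, y7.
y7 has just one choice, so y7 = 1. Strike 1 from y2.
y1 must be 6 (only option left). So y2 can't be 6.
y2's domain is down to {3}, so y2 = 3. Strike 3 from y4.
y4 must be 4 (only option left).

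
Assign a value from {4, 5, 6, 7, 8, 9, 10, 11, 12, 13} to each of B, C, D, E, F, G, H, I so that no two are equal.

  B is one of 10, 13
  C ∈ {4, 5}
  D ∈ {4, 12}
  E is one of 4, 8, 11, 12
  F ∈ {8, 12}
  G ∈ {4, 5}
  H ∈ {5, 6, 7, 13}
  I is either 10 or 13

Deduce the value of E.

B and I between them cover only {10, 13} — a naked pair. Remove those values from H.
The 2 variables C and G are confined to {4, 5}, which locks those values in; drop them from D, E, H.
D's domain is down to {12}, so D = 12. Eliminate 12 elsewhere: E, F.
F's domain is down to {8}, so F = 8. Strike 8 from E.
So E = 11.

11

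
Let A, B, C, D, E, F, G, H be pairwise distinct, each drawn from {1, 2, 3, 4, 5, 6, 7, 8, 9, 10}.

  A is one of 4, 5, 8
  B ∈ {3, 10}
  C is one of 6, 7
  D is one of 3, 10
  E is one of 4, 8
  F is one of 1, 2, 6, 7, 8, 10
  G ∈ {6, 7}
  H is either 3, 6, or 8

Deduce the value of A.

B and D between them cover only {3, 10} — a naked pair. Remove those values from F, H.
The 2 variables C and G are confined to {6, 7}, which locks those values in; drop them from F, H.
H's domain is down to {8}, so H = 8. Remove 8 from A, E, F.
E must be 4 (only option left). Remove 4 from A.
So A = 5.

5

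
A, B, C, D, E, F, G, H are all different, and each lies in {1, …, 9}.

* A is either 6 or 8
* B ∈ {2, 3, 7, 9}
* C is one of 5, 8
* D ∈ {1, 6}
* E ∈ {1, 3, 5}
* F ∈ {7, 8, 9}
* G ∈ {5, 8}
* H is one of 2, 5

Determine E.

3

C and G share exactly the 2 values {5, 8}; by pigeonhole those values go to them, so strike 5, 8 from A, E, F, H.
A has just one choice, so A = 6. Strike 6 from D.
D has just one choice, so D = 1. Remove 1 from E.
So E = 3.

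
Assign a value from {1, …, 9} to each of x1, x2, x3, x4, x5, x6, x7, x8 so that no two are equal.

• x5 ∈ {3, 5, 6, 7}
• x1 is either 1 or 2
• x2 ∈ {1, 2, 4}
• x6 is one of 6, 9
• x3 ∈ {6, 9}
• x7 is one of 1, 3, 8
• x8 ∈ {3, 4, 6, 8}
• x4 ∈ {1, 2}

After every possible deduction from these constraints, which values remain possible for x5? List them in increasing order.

5, 7

x1 and x4 share exactly the 2 values {1, 2}; by pigeonhole those values go to them, so strike 1, 2 from x2, x7.
x2 must be 4 (only option left). So x8 can't be 4.
x3 and x6 between them cover only {6, 9} — a naked pair. Remove those values from x5, x8.
x7 and x8 share exactly the 2 values {3, 8}; by pigeonhole those values go to them, so strike 3, 8 from x5.
No further eliminations apply; x5 can still be any of 5, 7.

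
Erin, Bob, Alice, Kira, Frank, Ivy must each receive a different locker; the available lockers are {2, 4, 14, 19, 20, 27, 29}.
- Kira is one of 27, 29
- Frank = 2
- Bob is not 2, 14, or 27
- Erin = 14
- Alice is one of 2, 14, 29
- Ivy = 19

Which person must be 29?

Alice

Erin must be 14 (only option left). So Alice can't be 14.
Frank has just one choice, so Frank = 2. Strike 2 from Alice.
So 29 goes to Alice.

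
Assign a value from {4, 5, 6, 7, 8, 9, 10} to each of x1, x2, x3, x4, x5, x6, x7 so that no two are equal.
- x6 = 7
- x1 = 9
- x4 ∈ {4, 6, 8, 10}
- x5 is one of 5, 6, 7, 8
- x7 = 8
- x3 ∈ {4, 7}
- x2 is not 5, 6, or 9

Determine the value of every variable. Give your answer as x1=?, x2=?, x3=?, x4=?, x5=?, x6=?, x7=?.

x1=9, x2=10, x3=4, x4=6, x5=5, x6=7, x7=8

x1 has just one choice, so x1 = 9.
x6 must be 7 (only option left). So x2, x3, x5 can't be 7.
x7 must be 8 (only option left). Strike 8 from x2, x4, x5.
x3 must be 4 (only option left). Strike 4 from x2, x4.
x2 must be 10 (only option left). So x4 can't be 10.
x4's domain is down to {6}, so x4 = 6. So x5 can't be 6.
x5's domain is down to {5}, so x5 = 5.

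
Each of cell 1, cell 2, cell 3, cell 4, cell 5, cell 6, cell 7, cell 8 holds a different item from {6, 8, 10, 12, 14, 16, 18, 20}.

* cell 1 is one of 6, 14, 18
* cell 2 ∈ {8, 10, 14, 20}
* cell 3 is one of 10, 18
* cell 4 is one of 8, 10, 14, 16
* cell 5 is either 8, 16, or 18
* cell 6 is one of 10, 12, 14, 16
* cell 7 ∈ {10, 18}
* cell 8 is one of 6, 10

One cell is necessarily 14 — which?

cell 1

The 8 variables draw from only 8 values {6, 8, 10, 12, 14, 16, 18, 20}, so each is used; only cell 6 can be 12, hence cell 6 = 12.
The 7 still-open variables draw from only 7 values {6, 8, 10, 14, 16, 18, 20}, so each is used; only cell 2 can be 20, hence cell 2 = 20.
cell 3 and cell 7 share exactly the 2 values {10, 18}; by pigeonhole those values go to them, so strike 10, 18 from cell 1, cell 4, cell 5, cell 8.
That leaves cell 8 = 6. Remove 6 from cell 1.
So 14 goes to cell 1.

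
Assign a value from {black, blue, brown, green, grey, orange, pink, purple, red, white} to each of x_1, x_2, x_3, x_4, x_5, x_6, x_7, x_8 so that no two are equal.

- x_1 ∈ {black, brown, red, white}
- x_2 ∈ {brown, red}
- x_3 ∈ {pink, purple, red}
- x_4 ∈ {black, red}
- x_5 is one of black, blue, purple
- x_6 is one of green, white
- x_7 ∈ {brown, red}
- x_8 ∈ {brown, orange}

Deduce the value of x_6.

x_2 and x_7 share exactly the 2 values {brown, red}; by pigeonhole those values go to them, so strike brown, red from x_1, x_3, x_4, x_8.
x_4 has just one choice, so x_4 = black. Strike black from x_1, x_5.
x_8 must be orange (only option left).
That leaves x_1 = white. Eliminate white elsewhere: x_6.
So x_6 = green.

green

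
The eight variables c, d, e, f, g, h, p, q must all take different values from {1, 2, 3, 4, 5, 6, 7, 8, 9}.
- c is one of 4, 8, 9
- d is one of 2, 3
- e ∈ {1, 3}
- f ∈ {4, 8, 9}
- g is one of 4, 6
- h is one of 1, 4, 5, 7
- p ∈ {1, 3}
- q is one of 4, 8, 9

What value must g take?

e and p share exactly the 2 values {1, 3}; by pigeonhole those values go to them, so strike 1, 3 from d, h.
That leaves d = 2.
c, f, q share exactly the 3 values {4, 8, 9}; by pigeonhole those values go to them, so strike 4, 8, 9 from g, h.
So g = 6.

6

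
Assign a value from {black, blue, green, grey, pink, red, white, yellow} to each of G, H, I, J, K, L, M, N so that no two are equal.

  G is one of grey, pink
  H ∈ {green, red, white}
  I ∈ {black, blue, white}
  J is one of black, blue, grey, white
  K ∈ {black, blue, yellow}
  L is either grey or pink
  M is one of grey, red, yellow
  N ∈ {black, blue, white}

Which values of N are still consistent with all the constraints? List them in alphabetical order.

black, blue, white

The 8 variables together cover exactly {black, blue, green, grey, pink, red, white, yellow} — 8 values for 8 variables — and green appears only in H's list, so H = green.
The 7 still-open variables draw from only 7 values {black, blue, grey, pink, red, white, yellow}, so each is used; only M can be red, hence M = red.
The 6 still-open variables draw from only 6 values {black, blue, grey, pink, white, yellow}, so each is used; only K can be yellow, hence K = yellow.
The 2 variables G and L are confined to {grey, pink}, which locks those values in; drop them from J.
No further eliminations apply; N can still be any of black, blue, white.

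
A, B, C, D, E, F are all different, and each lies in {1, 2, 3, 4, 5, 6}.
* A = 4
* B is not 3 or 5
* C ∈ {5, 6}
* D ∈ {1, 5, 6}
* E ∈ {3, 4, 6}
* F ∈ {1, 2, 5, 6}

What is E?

3

A's domain is down to {4}, so A = 4. Remove 4 from B, E.
The 5 still-open variables draw from only 5 values {1, 2, 3, 5, 6}, so each is used; only E can be 3, hence E = 3.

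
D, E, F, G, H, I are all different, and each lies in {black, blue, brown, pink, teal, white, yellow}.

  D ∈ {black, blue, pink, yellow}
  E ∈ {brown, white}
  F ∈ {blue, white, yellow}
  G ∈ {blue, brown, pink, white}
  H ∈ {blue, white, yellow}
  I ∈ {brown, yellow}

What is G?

pink

The 6 variables together cover exactly {black, blue, brown, pink, white, yellow} — 6 values for 6 variables — and black appears only in D's list, so D = black.
The 5 still-open variables together cover exactly {blue, brown, pink, white, yellow} — 5 values for 5 variables — and pink appears only in G's list, so G = pink.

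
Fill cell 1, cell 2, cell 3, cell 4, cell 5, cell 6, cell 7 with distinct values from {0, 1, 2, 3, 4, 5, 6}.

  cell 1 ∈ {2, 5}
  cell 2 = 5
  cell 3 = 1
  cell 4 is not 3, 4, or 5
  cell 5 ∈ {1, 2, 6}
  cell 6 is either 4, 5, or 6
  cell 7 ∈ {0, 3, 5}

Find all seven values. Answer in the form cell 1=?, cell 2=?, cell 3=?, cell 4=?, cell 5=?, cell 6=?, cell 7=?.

cell 2's domain is down to {5}, so cell 2 = 5. Eliminate 5 elsewhere: cell 1, cell 6, cell 7.
cell 3 must be 1 (only option left). Strike 1 from cell 4, cell 5.
cell 1 must be 2 (only option left). Remove 2 from cell 4, cell 5.
cell 5 must be 6 (only option left). So cell 4, cell 6 can't be 6.
cell 6's domain is down to {4}, so cell 6 = 4.
cell 4's domain is down to {0}, so cell 4 = 0. So cell 7 can't be 0.
That leaves cell 7 = 3.

cell 1=2, cell 2=5, cell 3=1, cell 4=0, cell 5=6, cell 6=4, cell 7=3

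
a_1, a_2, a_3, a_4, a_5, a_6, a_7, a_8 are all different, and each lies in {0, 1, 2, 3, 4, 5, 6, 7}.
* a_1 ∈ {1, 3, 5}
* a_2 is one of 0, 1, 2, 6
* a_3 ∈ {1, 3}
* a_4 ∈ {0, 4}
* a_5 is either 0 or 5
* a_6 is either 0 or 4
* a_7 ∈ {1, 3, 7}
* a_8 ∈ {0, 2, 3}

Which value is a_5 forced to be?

5

The 8 variables draw from only 8 values {0, 1, 2, 3, 4, 5, 6, 7}, so each is used; only a_2 can be 6, hence a_2 = 6.
The 7 still-open variables draw from only 7 values {0, 1, 2, 3, 4, 5, 7}, so each is used; only a_8 can be 2, hence a_8 = 2.
Among the 6 still-open variables, 7 fits only a_7 (and all 6 values in {0, 1, 3, 4, 5, 7} must be used), so a_7 = 7.
The 2 variables a_4 and a_6 are confined to {0, 4}, which locks those values in; drop them from a_5.
So a_5 = 5.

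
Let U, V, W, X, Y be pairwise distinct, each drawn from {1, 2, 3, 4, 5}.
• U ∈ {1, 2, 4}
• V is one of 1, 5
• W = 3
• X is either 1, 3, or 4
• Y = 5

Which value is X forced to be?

4

W has just one choice, so W = 3. Strike 3 from X.
Y's domain is down to {5}, so Y = 5. Remove 5 from V.
That leaves V = 1. Eliminate 1 elsewhere: U, X.
So X = 4.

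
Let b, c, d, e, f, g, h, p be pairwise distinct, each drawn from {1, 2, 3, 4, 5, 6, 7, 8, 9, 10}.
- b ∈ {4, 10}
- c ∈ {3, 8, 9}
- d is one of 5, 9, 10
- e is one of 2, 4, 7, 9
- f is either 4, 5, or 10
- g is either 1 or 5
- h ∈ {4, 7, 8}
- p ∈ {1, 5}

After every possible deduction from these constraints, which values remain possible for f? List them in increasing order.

g and p share exactly the 2 values {1, 5}; by pigeonhole those values go to them, so strike 1, 5 from d, f.
b and f between them cover only {4, 10} — a naked pair. Remove those values from d, e, h.
d must be 9 (only option left). Eliminate 9 elsewhere: c, e.
No further eliminations apply; f can still be any of 4, 10.

4, 10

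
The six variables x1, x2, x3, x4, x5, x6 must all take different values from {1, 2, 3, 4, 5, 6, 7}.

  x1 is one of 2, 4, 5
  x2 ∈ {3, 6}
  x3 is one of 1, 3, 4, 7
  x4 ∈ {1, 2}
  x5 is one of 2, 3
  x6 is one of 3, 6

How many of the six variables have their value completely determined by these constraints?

x2 and x6 share exactly the 2 values {3, 6}; by pigeonhole those values go to them, so strike 3, 6 from x3, x5.
x5's domain is down to {2}, so x5 = 2. So x1, x4 can't be 2.
x4's domain is down to {1}, so x4 = 1. Strike 1 from x3.
Determined: x4=1, x5=2. The other variables each still have more than one consistent value. That makes 2.

2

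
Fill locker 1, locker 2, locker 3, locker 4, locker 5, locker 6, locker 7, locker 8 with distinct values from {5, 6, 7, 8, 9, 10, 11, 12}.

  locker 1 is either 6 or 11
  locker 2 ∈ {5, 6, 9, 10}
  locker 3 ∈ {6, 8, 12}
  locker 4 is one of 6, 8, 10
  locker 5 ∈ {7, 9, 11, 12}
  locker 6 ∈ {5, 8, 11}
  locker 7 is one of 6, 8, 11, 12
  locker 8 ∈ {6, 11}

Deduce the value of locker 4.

10

The 8 variables draw from only 8 values {5, 6, 7, 8, 9, 10, 11, 12}, so each is used; only locker 5 can be 7, hence locker 5 = 7.
The 7 still-open variables together cover exactly {5, 6, 8, 9, 10, 11, 12} — 7 values for 7 variables — and 9 appears only in locker 2's list, so locker 2 = 9.
The 6 still-open variables draw from only 6 values {5, 6, 8, 10, 11, 12}, so each is used; only locker 6 can be 5, hence locker 6 = 5.
The 5 still-open variables together cover exactly {6, 8, 10, 11, 12} — 5 values for 5 variables — and 10 appears only in locker 4's list, so locker 4 = 10.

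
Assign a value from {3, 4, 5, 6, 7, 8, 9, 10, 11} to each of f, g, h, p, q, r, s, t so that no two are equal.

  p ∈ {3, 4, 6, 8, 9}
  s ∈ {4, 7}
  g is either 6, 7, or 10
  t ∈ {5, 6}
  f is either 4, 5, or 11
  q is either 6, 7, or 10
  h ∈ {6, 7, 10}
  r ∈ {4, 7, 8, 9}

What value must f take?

The 3 variables g, h, q are confined to {6, 7, 10}, which locks those values in; drop them from p, r, s, t.
s has just one choice, so s = 4. So f, p, r can't be 4.
That leaves t = 5. Remove 5 from f.
So f = 11.

11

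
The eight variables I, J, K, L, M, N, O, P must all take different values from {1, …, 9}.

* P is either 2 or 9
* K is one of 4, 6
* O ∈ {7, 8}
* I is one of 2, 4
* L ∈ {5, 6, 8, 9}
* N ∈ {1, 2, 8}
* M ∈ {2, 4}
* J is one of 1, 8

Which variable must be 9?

The 8 variables together cover exactly {1, 2, 4, 5, 6, 7, 8, 9} — 8 values for 8 variables — and 5 appears only in L's list, so L = 5.
Among the 7 still-open variables, 6 fits only K (and all 7 values in {1, 2, 4, 6, 7, 8, 9} must be used), so K = 6.
The 6 still-open variables draw from only 6 values {1, 2, 4, 7, 8, 9}, so each is used; only O can be 7, hence O = 7.
Among the 5 still-open variables, 9 fits only P (and all 5 values in {1, 2, 4, 8, 9} must be used), so P = 9.

P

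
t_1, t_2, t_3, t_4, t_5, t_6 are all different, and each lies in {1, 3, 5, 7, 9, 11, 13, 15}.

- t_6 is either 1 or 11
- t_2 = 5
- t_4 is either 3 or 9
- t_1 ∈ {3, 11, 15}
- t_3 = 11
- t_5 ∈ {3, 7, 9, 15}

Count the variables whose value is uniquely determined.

3

t_2's domain is down to {5}, so t_2 = 5.
t_3 must be 11 (only option left). Strike 11 from t_1, t_6.
t_6's domain is down to {1}, so t_6 = 1.
Determined: t_2=5, t_3=11, t_6=1. The other variables each still have more than one consistent value. That makes 3.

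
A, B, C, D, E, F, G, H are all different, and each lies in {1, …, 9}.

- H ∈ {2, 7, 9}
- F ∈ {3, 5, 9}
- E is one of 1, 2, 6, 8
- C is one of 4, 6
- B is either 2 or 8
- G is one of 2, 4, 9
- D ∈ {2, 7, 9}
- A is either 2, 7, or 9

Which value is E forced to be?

1

A, D, H share exactly the 3 values {2, 7, 9}; by pigeonhole those values go to them, so strike 2, 7, 9 from B, E, F, G.
B has just one choice, so B = 8. Strike 8 from E.
G has just one choice, so G = 4. Eliminate 4 elsewhere: C.
That leaves C = 6. Strike 6 from E.
So E = 1.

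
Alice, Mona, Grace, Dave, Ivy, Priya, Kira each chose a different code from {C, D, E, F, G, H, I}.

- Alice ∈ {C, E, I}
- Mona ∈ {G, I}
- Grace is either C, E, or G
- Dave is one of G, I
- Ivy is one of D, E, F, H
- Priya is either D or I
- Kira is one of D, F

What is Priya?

D

The 7 variables together cover exactly {C, D, E, F, G, H, I} — 7 values for 7 variables — and H appears only in Ivy's list, so Ivy = H.
Among the 6 still-open variables, F fits only Kira (and all 6 values in {C, D, E, F, G, I} must be used), so Kira = F.
The 5 still-open variables draw from only 5 values {C, D, E, G, I}, so each is used; only Priya can be D, hence Priya = D.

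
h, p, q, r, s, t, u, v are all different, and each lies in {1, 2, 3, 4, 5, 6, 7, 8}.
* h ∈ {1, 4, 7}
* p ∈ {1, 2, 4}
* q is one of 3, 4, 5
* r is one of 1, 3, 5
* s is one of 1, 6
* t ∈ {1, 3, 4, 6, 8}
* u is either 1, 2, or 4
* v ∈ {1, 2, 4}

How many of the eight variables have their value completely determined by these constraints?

3

Among the 8 variables, 7 fits only h (and all 8 values in {1, 2, 3, 4, 5, 6, 7, 8} must be used), so h = 7.
The 7 still-open variables together cover exactly {1, 2, 3, 4, 5, 6, 8} — 7 values for 7 variables — and 8 appears only in t's list, so t = 8.
The 6 still-open variables draw from only 6 values {1, 2, 3, 4, 5, 6}, so each is used; only s can be 6, hence s = 6.
p, u, v between them cover only {1, 2, 4} — a naked triple. Remove those values from q, r.
Determined: h=7, s=6, t=8. The other variables each still have more than one consistent value. That makes 3.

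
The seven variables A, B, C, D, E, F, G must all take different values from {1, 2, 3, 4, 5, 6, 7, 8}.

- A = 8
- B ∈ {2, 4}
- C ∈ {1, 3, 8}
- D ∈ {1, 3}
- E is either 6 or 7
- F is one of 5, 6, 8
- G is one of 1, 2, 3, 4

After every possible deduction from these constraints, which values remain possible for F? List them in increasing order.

A must be 8 (only option left). Remove 8 from C, F.
C and D between them cover only {1, 3} — a naked pair. Remove those values from G.
No further eliminations apply; F can still be any of 5, 6.

5, 6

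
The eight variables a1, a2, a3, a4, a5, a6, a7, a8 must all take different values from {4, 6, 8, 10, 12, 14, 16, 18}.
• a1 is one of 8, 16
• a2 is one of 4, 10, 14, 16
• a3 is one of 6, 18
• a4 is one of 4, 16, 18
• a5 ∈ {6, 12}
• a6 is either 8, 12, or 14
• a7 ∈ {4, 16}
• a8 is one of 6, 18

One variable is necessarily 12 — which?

a5

The 8 variables draw from only 8 values {4, 6, 8, 10, 12, 14, 16, 18}, so each is used; only a2 can be 10, hence a2 = 10.
The 7 still-open variables together cover exactly {4, 6, 8, 12, 14, 16, 18} — 7 values for 7 variables — and 14 appears only in a6's list, so a6 = 14.
Among the 6 still-open variables, 8 fits only a1 (and all 6 values in {4, 6, 8, 12, 16, 18} must be used), so a1 = 8.
The 5 still-open variables together cover exactly {4, 6, 12, 16, 18} — 5 values for 5 variables — and 12 appears only in a5's list, so a5 = 12.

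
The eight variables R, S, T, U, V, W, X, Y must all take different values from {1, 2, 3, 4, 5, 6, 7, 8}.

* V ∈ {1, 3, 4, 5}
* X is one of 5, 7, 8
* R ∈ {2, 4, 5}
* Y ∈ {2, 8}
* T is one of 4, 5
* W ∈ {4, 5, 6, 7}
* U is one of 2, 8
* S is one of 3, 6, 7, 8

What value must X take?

7

Among the 8 variables, 1 fits only V (and all 8 values in {1, 2, 3, 4, 5, 6, 7, 8} must be used), so V = 1.
The 7 still-open variables together cover exactly {2, 3, 4, 5, 6, 7, 8} — 7 values for 7 variables — and 3 appears only in S's list, so S = 3.
Among the 6 still-open variables, 6 fits only W (and all 6 values in {2, 4, 5, 6, 7, 8} must be used), so W = 6.
The 5 still-open variables draw from only 5 values {2, 4, 5, 7, 8}, so each is used; only X can be 7, hence X = 7.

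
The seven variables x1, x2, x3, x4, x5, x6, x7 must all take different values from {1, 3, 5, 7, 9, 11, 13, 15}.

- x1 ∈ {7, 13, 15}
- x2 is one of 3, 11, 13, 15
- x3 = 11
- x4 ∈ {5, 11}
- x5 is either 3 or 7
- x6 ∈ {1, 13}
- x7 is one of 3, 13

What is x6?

x3 has just one choice, so x3 = 11. Strike 11 from x2, x4.
x4's domain is down to {5}, so x4 = 5.
The 5 still-open variables together cover exactly {1, 3, 7, 13, 15} — 5 values for 5 variables — and 1 appears only in x6's list, so x6 = 1.

1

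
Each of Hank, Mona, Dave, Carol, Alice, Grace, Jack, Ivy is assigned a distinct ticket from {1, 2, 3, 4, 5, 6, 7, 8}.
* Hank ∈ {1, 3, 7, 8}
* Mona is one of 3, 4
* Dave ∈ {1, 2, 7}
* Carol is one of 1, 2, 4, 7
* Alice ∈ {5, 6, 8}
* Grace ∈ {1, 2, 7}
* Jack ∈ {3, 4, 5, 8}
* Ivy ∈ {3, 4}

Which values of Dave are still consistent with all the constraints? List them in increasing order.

1, 2, 7

Among the 8 variables, 6 fits only Alice (and all 8 values in {1, 2, 3, 4, 5, 6, 7, 8} must be used), so Alice = 6.
Among the 7 still-open variables, 5 fits only Jack (and all 7 values in {1, 2, 3, 4, 5, 7, 8} must be used), so Jack = 5.
The 6 still-open variables together cover exactly {1, 2, 3, 4, 7, 8} — 6 values for 6 variables — and 8 appears only in Hank's list, so Hank = 8.
The 2 variables Mona and Ivy are confined to {3, 4}, which locks those values in; drop them from Carol.
No further eliminations apply; Dave can still be any of 1, 2, 7.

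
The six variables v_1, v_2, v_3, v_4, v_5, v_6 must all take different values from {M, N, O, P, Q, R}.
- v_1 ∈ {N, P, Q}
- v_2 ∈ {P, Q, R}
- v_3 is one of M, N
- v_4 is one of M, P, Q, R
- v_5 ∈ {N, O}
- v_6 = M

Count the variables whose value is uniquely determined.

3

v_6 must be M (only option left). So v_3, v_4 can't be M.
v_3 has just one choice, so v_3 = N. Eliminate N elsewhere: v_1, v_5.
v_5's domain is down to {O}, so v_5 = O.
Determined: v_3=N, v_5=O, v_6=M. The other variables each still have more than one consistent value. That makes 3.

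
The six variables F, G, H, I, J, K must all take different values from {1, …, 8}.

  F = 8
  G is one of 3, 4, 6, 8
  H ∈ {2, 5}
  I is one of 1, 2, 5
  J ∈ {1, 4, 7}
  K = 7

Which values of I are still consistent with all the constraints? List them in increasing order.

1, 2, 5

F's domain is down to {8}, so F = 8. So G can't be 8.
K's domain is down to {7}, so K = 7. Strike 7 from J.
No further eliminations apply; I can still be any of 1, 2, 5.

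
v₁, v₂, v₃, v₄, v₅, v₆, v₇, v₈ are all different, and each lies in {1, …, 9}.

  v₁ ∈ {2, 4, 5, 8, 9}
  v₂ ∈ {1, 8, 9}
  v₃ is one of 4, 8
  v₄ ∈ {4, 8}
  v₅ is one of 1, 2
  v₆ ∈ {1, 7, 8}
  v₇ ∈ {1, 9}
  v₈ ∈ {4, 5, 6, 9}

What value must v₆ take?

7

The 8 variables draw from only 8 values {1, 2, 4, 5, 6, 7, 8, 9}, so each is used; only v₈ can be 6, hence v₈ = 6.
Among the 7 still-open variables, 5 fits only v₁ (and all 7 values in {1, 2, 4, 5, 7, 8, 9} must be used), so v₁ = 5.
Among the 6 still-open variables, 2 fits only v₅ (and all 6 values in {1, 2, 4, 7, 8, 9} must be used), so v₅ = 2.
The 5 still-open variables draw from only 5 values {1, 4, 7, 8, 9}, so each is used; only v₆ can be 7, hence v₆ = 7.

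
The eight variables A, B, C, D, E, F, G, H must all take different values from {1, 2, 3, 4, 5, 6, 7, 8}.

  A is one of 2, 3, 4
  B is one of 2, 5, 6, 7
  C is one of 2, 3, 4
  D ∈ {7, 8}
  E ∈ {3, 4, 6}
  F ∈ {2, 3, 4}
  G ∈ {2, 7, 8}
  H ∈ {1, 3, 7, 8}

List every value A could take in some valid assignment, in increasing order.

Among the 8 variables, 1 fits only H (and all 8 values in {1, 2, 3, 4, 5, 6, 7, 8} must be used), so H = 1.
The 7 still-open variables together cover exactly {2, 3, 4, 5, 6, 7, 8} — 7 values for 7 variables — and 5 appears only in B's list, so B = 5.
Among the 6 still-open variables, 6 fits only E (and all 6 values in {2, 3, 4, 6, 7, 8} must be used), so E = 6.
A, C, F share exactly the 3 values {2, 3, 4}; by pigeonhole those values go to them, so strike 2, 3, 4 from G.
No further eliminations apply; A can still be any of 2, 3, 4.

2, 3, 4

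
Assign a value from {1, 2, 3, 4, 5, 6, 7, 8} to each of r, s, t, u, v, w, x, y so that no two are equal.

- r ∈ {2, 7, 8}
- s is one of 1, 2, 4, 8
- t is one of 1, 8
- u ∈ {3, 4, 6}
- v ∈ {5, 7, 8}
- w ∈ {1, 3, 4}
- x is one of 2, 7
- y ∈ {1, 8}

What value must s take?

Among the 8 variables, 5 fits only v (and all 8 values in {1, 2, 3, 4, 5, 6, 7, 8} must be used), so v = 5.
Among the 7 still-open variables, 6 fits only u (and all 7 values in {1, 2, 3, 4, 6, 7, 8} must be used), so u = 6.
Among the 6 still-open variables, 3 fits only w (and all 6 values in {1, 2, 3, 4, 7, 8} must be used), so w = 3.
Among the 5 still-open variables, 4 fits only s (and all 5 values in {1, 2, 4, 7, 8} must be used), so s = 4.

4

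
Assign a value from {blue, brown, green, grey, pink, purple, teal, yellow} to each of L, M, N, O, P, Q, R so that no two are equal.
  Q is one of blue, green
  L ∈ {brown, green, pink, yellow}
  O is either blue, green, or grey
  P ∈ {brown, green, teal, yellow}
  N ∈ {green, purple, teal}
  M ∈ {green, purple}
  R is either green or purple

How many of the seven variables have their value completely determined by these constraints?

3

M and R share exactly the 2 values {green, purple}; by pigeonhole those values go to them, so strike green, purple from L, N, O, P, Q.
That leaves N = teal. So P can't be teal.
That leaves Q = blue. Remove blue from O.
O has just one choice, so O = grey.
Determined: N=teal, O=grey, Q=blue. The other variables each still have more than one consistent value. That makes 3.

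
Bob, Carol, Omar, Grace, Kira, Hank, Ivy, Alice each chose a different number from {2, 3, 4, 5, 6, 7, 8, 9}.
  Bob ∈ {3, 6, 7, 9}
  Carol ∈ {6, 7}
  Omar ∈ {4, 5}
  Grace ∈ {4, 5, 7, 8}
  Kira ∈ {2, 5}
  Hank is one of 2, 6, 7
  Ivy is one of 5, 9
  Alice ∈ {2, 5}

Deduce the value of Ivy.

9

Among the 8 variables, 3 fits only Bob (and all 8 values in {2, 3, 4, 5, 6, 7, 8, 9} must be used), so Bob = 3.
Among the 7 still-open variables, 8 fits only Grace (and all 7 values in {2, 4, 5, 6, 7, 8, 9} must be used), so Grace = 8.
The 6 still-open variables together cover exactly {2, 4, 5, 6, 7, 9} — 6 values for 6 variables — and 4 appears only in Omar's list, so Omar = 4.
Among the 5 still-open variables, 9 fits only Ivy (and all 5 values in {2, 5, 6, 7, 9} must be used), so Ivy = 9.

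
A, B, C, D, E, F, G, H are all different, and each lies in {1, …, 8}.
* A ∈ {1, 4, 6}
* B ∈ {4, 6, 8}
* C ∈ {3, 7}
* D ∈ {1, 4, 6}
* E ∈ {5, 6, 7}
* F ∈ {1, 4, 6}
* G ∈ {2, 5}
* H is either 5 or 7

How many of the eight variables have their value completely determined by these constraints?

The 8 variables together cover exactly {1, 2, 3, 4, 5, 6, 7, 8} — 8 values for 8 variables — and 2 appears only in G's list, so G = 2.
The 7 still-open variables draw from only 7 values {1, 3, 4, 5, 6, 7, 8}, so each is used; only C can be 3, hence C = 3.
The 6 still-open variables together cover exactly {1, 4, 5, 6, 7, 8} — 6 values for 6 variables — and 8 appears only in B's list, so B = 8.
The 3 variables A, D, F are confined to {1, 4, 6}, which locks those values in; drop them from E.
Determined: B=8, C=3, G=2. The other variables each still have more than one consistent value. That makes 3.

3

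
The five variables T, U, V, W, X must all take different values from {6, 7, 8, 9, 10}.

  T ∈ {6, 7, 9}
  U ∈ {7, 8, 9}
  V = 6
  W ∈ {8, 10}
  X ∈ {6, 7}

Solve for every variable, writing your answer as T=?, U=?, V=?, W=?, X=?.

T=9, U=8, V=6, W=10, X=7

V must be 6 (only option left). So T, X can't be 6.
X's domain is down to {7}, so X = 7. So T, U can't be 7.
T's domain is down to {9}, so T = 9. So U can't be 9.
U has just one choice, so U = 8. Eliminate 8 elsewhere: W.
W's domain is down to {10}, so W = 10.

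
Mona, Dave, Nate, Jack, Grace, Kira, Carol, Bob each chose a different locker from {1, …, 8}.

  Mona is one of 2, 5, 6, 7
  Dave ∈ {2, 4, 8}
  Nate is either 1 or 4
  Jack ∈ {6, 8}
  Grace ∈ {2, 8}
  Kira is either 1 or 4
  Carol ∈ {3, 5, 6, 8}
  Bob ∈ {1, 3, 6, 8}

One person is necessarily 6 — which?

Jack

The 8 variables draw from only 8 values {1, 2, 3, 4, 5, 6, 7, 8}, so each is used; only Mona can be 7, hence Mona = 7.
The 7 still-open variables together cover exactly {1, 2, 3, 4, 5, 6, 8} — 7 values for 7 variables — and 5 appears only in Carol's list, so Carol = 5.
The 6 still-open variables together cover exactly {1, 2, 3, 4, 6, 8} — 6 values for 6 variables — and 3 appears only in Bob's list, so Bob = 3.
Among the 5 still-open variables, 6 fits only Jack (and all 5 values in {1, 2, 4, 6, 8} must be used), so Jack = 6.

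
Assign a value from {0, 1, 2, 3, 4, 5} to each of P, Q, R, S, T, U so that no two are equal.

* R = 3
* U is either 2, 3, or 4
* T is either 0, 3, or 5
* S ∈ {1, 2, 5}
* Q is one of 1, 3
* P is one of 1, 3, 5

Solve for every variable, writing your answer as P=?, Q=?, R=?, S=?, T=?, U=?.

R must be 3 (only option left). Remove 3 from P, Q, T, U.
Q must be 1 (only option left). Eliminate 1 elsewhere: P, S.
That leaves P = 5. Remove 5 from S, T.
S must be 2 (only option left). So U can't be 2.
That leaves T = 0.
U has just one choice, so U = 4.

P=5, Q=1, R=3, S=2, T=0, U=4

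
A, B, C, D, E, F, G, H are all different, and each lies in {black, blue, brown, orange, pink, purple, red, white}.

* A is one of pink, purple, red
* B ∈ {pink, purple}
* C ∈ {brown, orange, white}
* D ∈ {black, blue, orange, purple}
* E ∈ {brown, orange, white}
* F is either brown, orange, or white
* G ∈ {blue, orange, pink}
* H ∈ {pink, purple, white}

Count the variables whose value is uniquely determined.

3

The 8 variables draw from only 8 values {black, blue, brown, orange, pink, purple, red, white}, so each is used; only D can be black, hence D = black.
Among the 7 still-open variables, blue fits only G (and all 7 values in {blue, brown, orange, pink, purple, red, white} must be used), so G = blue.
Among the 6 still-open variables, red fits only A (and all 6 values in {brown, orange, pink, purple, red, white} must be used), so A = red.
The 3 variables C, E, F are confined to {brown, orange, white}, which locks those values in; drop them from H.
Determined: A=red, D=black, G=blue. The other variables each still have more than one consistent value. That makes 3.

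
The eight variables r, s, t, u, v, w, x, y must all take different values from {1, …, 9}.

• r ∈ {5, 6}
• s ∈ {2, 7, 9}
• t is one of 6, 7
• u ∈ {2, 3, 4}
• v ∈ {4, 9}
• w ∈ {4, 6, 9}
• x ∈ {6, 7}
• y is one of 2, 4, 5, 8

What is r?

5

The 8 variables draw from only 8 values {2, 3, 4, 5, 6, 7, 8, 9}, so each is used; only u can be 3, hence u = 3.
The 7 still-open variables together cover exactly {2, 4, 5, 6, 7, 8, 9} — 7 values for 7 variables — and 8 appears only in y's list, so y = 8.
The 6 still-open variables together cover exactly {2, 4, 5, 6, 7, 9} — 6 values for 6 variables — and 2 appears only in s's list, so s = 2.
The 5 still-open variables draw from only 5 values {4, 5, 6, 7, 9}, so each is used; only r can be 5, hence r = 5.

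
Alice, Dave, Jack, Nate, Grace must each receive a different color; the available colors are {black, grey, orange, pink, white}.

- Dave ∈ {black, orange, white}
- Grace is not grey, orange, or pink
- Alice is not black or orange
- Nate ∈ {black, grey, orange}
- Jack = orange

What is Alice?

Jack must be orange (only option left). Strike orange from Dave, Nate.
The 4 still-open variables draw from only 4 values {black, grey, pink, white}, so each is used; only Alice can be pink, hence Alice = pink.

pink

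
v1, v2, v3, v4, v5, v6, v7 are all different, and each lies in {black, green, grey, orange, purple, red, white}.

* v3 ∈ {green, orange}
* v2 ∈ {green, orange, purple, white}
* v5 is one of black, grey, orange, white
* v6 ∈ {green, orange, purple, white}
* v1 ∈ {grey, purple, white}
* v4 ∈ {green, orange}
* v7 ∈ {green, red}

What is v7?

The 7 variables together cover exactly {black, green, grey, orange, purple, red, white} — 7 values for 7 variables — and black appears only in v5's list, so v5 = black.
The 6 still-open variables draw from only 6 values {green, grey, orange, purple, red, white}, so each is used; only v1 can be grey, hence v1 = grey.
The 5 still-open variables together cover exactly {green, orange, purple, red, white} — 5 values for 5 variables — and red appears only in v7's list, so v7 = red.

red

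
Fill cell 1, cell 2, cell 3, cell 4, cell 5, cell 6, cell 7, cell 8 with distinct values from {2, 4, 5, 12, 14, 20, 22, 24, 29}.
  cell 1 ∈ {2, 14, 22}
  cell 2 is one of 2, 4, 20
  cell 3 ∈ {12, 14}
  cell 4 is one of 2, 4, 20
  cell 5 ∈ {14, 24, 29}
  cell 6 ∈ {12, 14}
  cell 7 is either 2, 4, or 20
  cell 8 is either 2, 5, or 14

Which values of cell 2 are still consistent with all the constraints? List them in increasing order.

2, 4, 20

cell 3 and cell 6 share exactly the 2 values {12, 14}; by pigeonhole those values go to them, so strike 12, 14 from cell 1, cell 5, cell 8.
cell 2, cell 4, cell 7 share exactly the 3 values {2, 4, 20}; by pigeonhole those values go to them, so strike 2, 4, 20 from cell 1, cell 8.
cell 1 must be 22 (only option left).
That leaves cell 8 = 5.
No further eliminations apply; cell 2 can still be any of 2, 4, 20.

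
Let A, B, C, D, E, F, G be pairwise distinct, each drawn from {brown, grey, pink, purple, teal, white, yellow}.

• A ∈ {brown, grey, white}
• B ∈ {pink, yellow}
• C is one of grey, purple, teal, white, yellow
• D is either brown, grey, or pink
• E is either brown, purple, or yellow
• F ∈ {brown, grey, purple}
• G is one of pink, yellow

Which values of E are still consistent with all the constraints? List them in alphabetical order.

The 7 variables together cover exactly {brown, grey, pink, purple, teal, white, yellow} — 7 values for 7 variables — and teal appears only in C's list, so C = teal.
Among the 6 still-open variables, white fits only A (and all 6 values in {brown, grey, pink, purple, white, yellow} must be used), so A = white.
B and G share exactly the 2 values {pink, yellow}; by pigeonhole those values go to them, so strike pink, yellow from D, E.
No further eliminations apply; E can still be any of brown, purple.

brown, purple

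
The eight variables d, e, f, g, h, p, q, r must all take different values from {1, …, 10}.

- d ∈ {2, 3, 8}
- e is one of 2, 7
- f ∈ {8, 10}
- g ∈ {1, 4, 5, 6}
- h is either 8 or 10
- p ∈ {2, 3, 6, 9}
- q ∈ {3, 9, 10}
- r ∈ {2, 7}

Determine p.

e and r between them cover only {2, 7} — a naked pair. Remove those values from d, p.
The 2 variables f and h are confined to {8, 10}, which locks those values in; drop them from d, q.
d's domain is down to {3}, so d = 3. Strike 3 from p, q.
q's domain is down to {9}, so q = 9. Strike 9 from p.
So p = 6.

6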